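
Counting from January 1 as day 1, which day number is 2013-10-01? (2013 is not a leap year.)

Days in months before October: 31 + 28 + 31 + 30 + 31 + 30 + 31 + 31 + 30 = 273.
Plus 1 day into October → day 274.

274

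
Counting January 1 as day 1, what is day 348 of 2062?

December 14, 2062

January has 31 days (348 − 31 = 317 remain).
February has 28 days (317 − 28 = 289 remain).
March has 31 days (289 − 31 = 258 remain).
April has 30 days (258 − 30 = 228 remain).
May has 31 days (228 − 31 = 197 remain).
June has 30 days (197 − 30 = 167 remain).
July has 31 days (167 − 31 = 136 remain).
August has 31 days (136 − 31 = 105 remain).
September has 30 days (105 − 30 = 75 remain).
October has 31 days (75 − 31 = 44 remain).
November has 30 days (44 − 30 = 14 remain).
14 into December → December 14.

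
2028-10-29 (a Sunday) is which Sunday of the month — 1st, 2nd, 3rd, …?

Day 29 falls in week ⌈29/7⌉ of the month.
Days 1–7 hold the 1st Sunday, 8–14 the 2nd, 15–21 the 3rd, 22–28 the 4th, 29–31 the 5th.
29 is in the range for the 5th.

5th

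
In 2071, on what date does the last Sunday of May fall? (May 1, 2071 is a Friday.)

May 31, 2071

May 2071 begins on a Friday, so the first Sunday is May 3 (2 days later).
May 2071 has 31 days. Adding weeks: 3, 10, 17, 24, 31 — the last one ≤ 31 is the 31st.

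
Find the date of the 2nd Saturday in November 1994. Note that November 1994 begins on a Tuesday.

November 1994 begins on a Tuesday, so the first Saturday is November 5 (4 days later).
The 2nd Saturday is 1 weeks later: 5 + 7 = 12.

November 12, 1994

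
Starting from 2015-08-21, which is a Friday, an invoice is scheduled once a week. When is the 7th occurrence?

The 7th occurrence is 6 intervals after the first: 6 × 7 = 42 days after 2015-08-21.
August has 31 days — 10 days to the end of August leaves 32.
September has 30 days (2 left).
2 days into October → 2015-10-02.

2015-10-02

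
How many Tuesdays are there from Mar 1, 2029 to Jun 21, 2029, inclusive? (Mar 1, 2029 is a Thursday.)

Mar 1, 2029 is a Thursday; the first Tuesday on or after it is Mar 6, 2029 (5 days later).
From Mar 6, 2029 to Jun 21, 2029: 25 + 30 + 31 + 21 = 107 days (rest of Mar, Apr, May, Jun).
107 ÷ 7 = 15 full weeks with remainder 2, so 15 more Tuesdays after the first → 16.

16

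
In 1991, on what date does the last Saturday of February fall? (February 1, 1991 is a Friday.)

23 February 1991

February 1991 begins on a Friday, so the first Saturday is February 2 (1 day later).
February 1991 has 28 days. Adding weeks: 2, 9, 16, 23 — the last one ≤ 28 is the 23rd.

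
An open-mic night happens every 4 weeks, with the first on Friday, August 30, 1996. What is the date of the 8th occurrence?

The 8th occurrence is 7 intervals after the first: 7 × 28 = 196 days after August 30, 1996.
August has 31 days — 1 day to the end of August leaves 195.
September has 30 days (165 left).
October has 31 days (134 left).
November has 30 days (104 left).
December has 31 days (73 left).
January has 31 days (42 left).
February has 28 days (14 left).
14 days into March → March 14, 1997.

March 14, 1997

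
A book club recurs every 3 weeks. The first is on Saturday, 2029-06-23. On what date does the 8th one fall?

2029-11-17

The 8th occurrence is 7 intervals after the first: 7 × 21 = 147 days after 2029-06-23.
June has 30 days — 7 days to the end of June leaves 140.
July has 31 days (109 left).
August has 31 days (78 left).
September has 30 days (48 left).
October has 31 days (17 left).
17 days into November → 2029-11-17.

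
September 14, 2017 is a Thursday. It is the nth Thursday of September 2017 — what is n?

Day 14 falls in week ⌈14/7⌉ of the month.
Days 1–7 hold the 1st Thursday, 8–14 the 2nd, 15–21 the 3rd, 22–28 the 4th, 29–31 the 5th.
14 is in the range for the 2nd.

2nd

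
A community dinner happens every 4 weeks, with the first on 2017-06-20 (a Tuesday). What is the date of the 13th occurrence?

The 13th occurrence is 12 intervals after the first: 12 × 28 = 336 days after 2017-06-20.
June has 30 days — 10 days to the end of June leaves 326.
July has 31 days (295 left).
August has 31 days (264 left).
September has 30 days (234 left).
October has 31 days (203 left).
November has 30 days (173 left).
December has 31 days (142 left).
January has 31 days (111 left).
February has 28 days (83 left).
March has 31 days (52 left).
April has 30 days (22 left).
22 days into May → 2018-05-22.

2018-05-22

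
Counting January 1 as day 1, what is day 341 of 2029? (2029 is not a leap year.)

January has 31 days (341 − 31 = 310 remain).
February has 28 days (310 − 28 = 282 remain).
March has 31 days (282 − 31 = 251 remain).
April has 30 days (251 − 30 = 221 remain).
May has 31 days (221 − 31 = 190 remain).
June has 30 days (190 − 30 = 160 remain).
July has 31 days (160 − 31 = 129 remain).
August has 31 days (129 − 31 = 98 remain).
September has 30 days (98 − 30 = 68 remain).
October has 31 days (68 − 31 = 37 remain).
November has 30 days (37 − 30 = 7 remain).
7 into December → December 7.

7 December 2029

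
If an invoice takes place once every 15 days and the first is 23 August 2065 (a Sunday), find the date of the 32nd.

The 32nd occurrence is 31 intervals after the first: 31 × 15 = 465 days after 23 August 2065.
August has 31 days — 8 days to the end of August leaves 457.
From end of August to end of 2065 is 122 days (335 left).
January has 31 days (304 left).
February has 28 days (276 left).
March has 31 days (245 left).
April has 30 days (215 left).
May has 31 days (184 left).
June has 30 days (154 left).
July has 31 days (123 left).
August has 31 days (92 left).
September has 30 days (62 left).
October has 31 days (31 left).
November has 30 days (1 left).
1 day into December → 1 December 2066.

1 December 2066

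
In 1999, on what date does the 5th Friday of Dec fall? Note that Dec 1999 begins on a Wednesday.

Dec 1999 begins on a Wednesday, so the first Friday is Dec 3 (2 days later).
The 5th Friday is 4 weeks later: 3 + 28 = 31.

Dec 31, 1999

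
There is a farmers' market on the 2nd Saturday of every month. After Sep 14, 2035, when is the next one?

Oct 13, 2035

Sep 2035 starts on a Saturday; its first Saturday is the 1st, so the 2nd Saturday is the 8th — Sep 8, 2035.
That is not after Sep 14, 2035, so look at Oct 2035.
Oct 2035 starts on a Monday; its first Saturday is the 6th, so the 2nd Saturday is the 13th — Oct 13, 2035.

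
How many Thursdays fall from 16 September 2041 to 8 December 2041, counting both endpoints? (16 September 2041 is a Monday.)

16 September 2041 is a Monday; the first Thursday on or after it is 19 September 2041 (3 days later).
From 19 September 2041 to 8 December 2041: 11 + 31 + 30 + 8 = 80 days (rest of September, October, November, December).
80 ÷ 7 = 11 full weeks with remainder 3, so 11 more Thursdays after the first → 12.

12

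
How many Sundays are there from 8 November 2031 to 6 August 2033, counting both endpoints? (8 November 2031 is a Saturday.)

91

8 November 2031 is a Saturday; the first Sunday on or after it is 9 November 2031 (1 day later).
From 9 November 2031 to 6 August 2033: 52 + 366 + 218 = 636 days (rest of 2031, 2032, to 6 August 2033 in 2033).
636 ÷ 7 = 90 full weeks with remainder 6, so 90 more Sundays after the first → 91.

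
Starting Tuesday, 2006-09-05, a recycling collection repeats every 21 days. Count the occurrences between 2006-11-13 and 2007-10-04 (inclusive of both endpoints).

Occurrences land 21·i days after 2006-09-05 for i = 0, 1, 2, …
2006-11-13 is 69 days after the start; 69 ÷ 21 = 3 remainder 6; since the remainder is 6, round up to i = 4. First occurrence in the window: #5 on 2006-11-28 (4×21 = 84 days in).
2007-10-04 is 394 days after the start; 394 ÷ 21 = 18 remainder 16. Last occurrence in the window: #19 on 2007-09-18.
Occurrences #5 through #19: 15 in total.

15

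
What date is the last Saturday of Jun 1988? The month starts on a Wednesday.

Jun 25, 1988

Jun 1988 begins on a Wednesday, so the first Saturday is Jun 4 (3 days later).
Jun 1988 has 30 days. Adding weeks: 4, 11, 18, 25 — the last one ≤ 30 is the 25th.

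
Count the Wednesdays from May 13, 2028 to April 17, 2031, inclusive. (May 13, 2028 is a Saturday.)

May 13, 2028 is a Saturday; the first Wednesday on or after it is May 17, 2028 (4 days later).
From May 17, 2028 to April 17, 2031: 228 + 365 + 365 + 107 = 1065 days (rest of 2028, 2029, 2030, to April 17, 2031 in 2031).
1065 ÷ 7 = 152 full weeks with remainder 1, so 152 more Wednesdays after the first → 153.

153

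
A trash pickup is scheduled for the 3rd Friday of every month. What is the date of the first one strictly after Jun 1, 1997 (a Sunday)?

Jun 1997 starts on a Sunday; its first Friday is the 6th, so the 3rd Friday is the 20th — Jun 20, 1997.
Jun 20, 1997 is after Jun 1, 1997, so that is the next one.

Jun 20, 1997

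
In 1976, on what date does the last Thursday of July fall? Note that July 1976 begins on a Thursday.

July 1976 begins on a Thursday, so the first Thursday is July 1.
July 1976 has 31 days. Adding weeks: 1, 8, 15, 22, 29 — the last one ≤ 31 is the 29th.

1976-07-29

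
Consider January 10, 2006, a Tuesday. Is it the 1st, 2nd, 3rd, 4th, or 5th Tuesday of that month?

2nd

Day 10 falls in week ⌈10/7⌉ of the month.
Days 1–7 hold the 1st Tuesday, 8–14 the 2nd, 15–21 the 3rd, 22–28 the 4th, 29–31 the 5th.
10 is in the range for the 2nd.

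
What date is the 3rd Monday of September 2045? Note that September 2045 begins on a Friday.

September 2045 begins on a Friday, so the first Monday is September 4 (3 days later).
The 3rd Monday is 2 weeks later: 4 + 14 = 18.

September 18, 2045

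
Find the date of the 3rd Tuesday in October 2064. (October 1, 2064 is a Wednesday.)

October 2064 begins on a Wednesday, so the first Tuesday is October 7 (6 days later).
The 3rd Tuesday is 2 weeks later: 7 + 14 = 21.

2064-10-21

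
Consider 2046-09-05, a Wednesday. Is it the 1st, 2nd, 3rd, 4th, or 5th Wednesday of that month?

1st

Day 5 falls in week ⌈5/7⌉ of the month.
Days 1–7 hold the 1st Wednesday, 8–14 the 2nd, 15–21 the 3rd, 22–28 the 4th, 29–31 the 5th.
5 is in the range for the 1st.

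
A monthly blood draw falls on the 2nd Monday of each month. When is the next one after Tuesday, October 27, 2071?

November 9, 2071

October 2071 starts on a Thursday; its first Monday is the 5th, so the 2nd Monday is the 12th — October 12, 2071.
That is not after October 27, 2071, so look at November 2071.
November 2071 starts on a Sunday; its first Monday is the 2nd, so the 2nd Monday is the 9th — November 9, 2071.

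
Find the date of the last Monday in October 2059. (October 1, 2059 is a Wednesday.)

October 2059 begins on a Wednesday, so the first Monday is October 6 (5 days later).
October 2059 has 31 days. Adding weeks: 6, 13, 20, 27 — the last one ≤ 31 is the 27th.

2059-10-27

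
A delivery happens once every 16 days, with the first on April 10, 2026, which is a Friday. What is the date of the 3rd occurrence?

The 3rd occurrence is 2 intervals after the first: 2 × 16 = 32 days after April 10, 2026.
April has 30 days — 20 days to the end of April leaves 12.
12 days into May → May 12, 2026.

May 12, 2026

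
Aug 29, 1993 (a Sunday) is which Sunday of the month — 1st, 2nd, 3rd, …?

5th

Day 29 falls in week ⌈29/7⌉ of the month.
Days 1–7 hold the 1st Sunday, 8–14 the 2nd, 15–21 the 3rd, 22–28 the 4th, 29–31 the 5th.
29 is in the range for the 5th.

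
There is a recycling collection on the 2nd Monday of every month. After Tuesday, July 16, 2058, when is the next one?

August 12, 2058

July 2058 starts on a Monday; its first Monday is the 1st, so the 2nd Monday is the 8th — July 8, 2058.
That is not after July 16, 2058, so look at August 2058.
August 2058 starts on a Thursday; its first Monday is the 5th, so the 2nd Monday is the 12th — August 12, 2058.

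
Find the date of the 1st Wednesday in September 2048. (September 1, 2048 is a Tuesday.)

2 September 2048

September 2048 begins on a Tuesday, so the first Wednesday is September 2 (1 day later).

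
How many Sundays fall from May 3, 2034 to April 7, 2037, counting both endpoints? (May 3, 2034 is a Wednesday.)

May 3, 2034 is a Wednesday; the first Sunday on or after it is May 7, 2034 (4 days later).
From May 7, 2034 to April 7, 2037: 238 + 365 + 366 + 97 = 1066 days (rest of 2034, 2035, 2036, to April 7, 2037 in 2037).
1066 ÷ 7 = 152 full weeks with remainder 2, so 152 more Sundays after the first → 153.

153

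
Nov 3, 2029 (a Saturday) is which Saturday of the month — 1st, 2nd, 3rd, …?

1st

Day 3 falls in week ⌈3/7⌉ of the month.
Days 1–7 hold the 1st Saturday, 8–14 the 2nd, 15–21 the 3rd, 22–28 the 4th, 29–31 the 5th.
3 is in the range for the 1st.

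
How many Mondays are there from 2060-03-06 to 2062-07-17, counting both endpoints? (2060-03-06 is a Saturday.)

124

2060-03-06 is a Saturday; the first Monday on or after it is 2060-03-08 (2 days later).
From 2060-03-08 to 2062-07-17: 298 + 365 + 198 = 861 days (rest of 2060, 2061, to 2062-07-17 in 2062).
861 ÷ 7 = 123 full weeks with remainder 0, so 123 more Mondays after the first → 124.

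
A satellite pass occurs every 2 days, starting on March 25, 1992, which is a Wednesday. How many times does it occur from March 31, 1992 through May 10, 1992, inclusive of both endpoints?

Occurrences land 2·i days after March 25, 1992 for i = 0, 1, 2, …
March 31, 1992 is 6 days after the start; 6 ÷ 2 = 3 remainder 0. First occurrence in the window: #4 on March 31, 1992 (3×2 = 6 days in).
May 10, 1992 is 46 days after the start; 46 ÷ 2 = 23 remainder 0. Last occurrence in the window: #24 on May 10, 1992.
Occurrences #4 through #24: 21 in total.

21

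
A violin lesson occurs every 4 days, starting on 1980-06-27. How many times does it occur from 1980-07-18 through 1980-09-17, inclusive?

15

Occurrences land 4·i days after 1980-06-27 for i = 0, 1, 2, …
1980-07-18 is 21 days after the start; 21 ÷ 4 = 5 remainder 1; since the remainder is 1, round up to i = 6. First occurrence in the window: #7 on 1980-07-21 (6×4 = 24 days in).
1980-09-17 is 82 days after the start; 82 ÷ 4 = 20 remainder 2. Last occurrence in the window: #21 on 1980-09-15.
Occurrences #7 through #21: 15 in total.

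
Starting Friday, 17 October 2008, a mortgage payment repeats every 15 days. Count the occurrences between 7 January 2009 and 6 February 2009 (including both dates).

2

Occurrences land 15·i days after 17 October 2008 for i = 0, 1, 2, …
7 January 2009 is 82 days after the start; 82 ÷ 15 = 5 remainder 7; since the remainder is 7, round up to i = 6. First occurrence in the window: #7 on 15 January 2009 (6×15 = 90 days in).
6 February 2009 is 112 days after the start; 112 ÷ 15 = 7 remainder 7. Last occurrence in the window: #8 on 30 January 2009.
Occurrences #7 through #8: 2 in total.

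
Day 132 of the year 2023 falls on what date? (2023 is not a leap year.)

12 May 2023

January has 31 days (132 − 31 = 101 remain).
February has 28 days (101 − 28 = 73 remain).
March has 31 days (73 − 31 = 42 remain).
April has 30 days (42 − 30 = 12 remain).
12 into May → May 12.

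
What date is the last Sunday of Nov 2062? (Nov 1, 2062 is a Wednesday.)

Nov 26, 2062

Nov 2062 begins on a Wednesday, so the first Sunday is Nov 5 (4 days later).
Nov 2062 has 30 days. Adding weeks: 5, 12, 19, 26 — the last one ≤ 30 is the 26th.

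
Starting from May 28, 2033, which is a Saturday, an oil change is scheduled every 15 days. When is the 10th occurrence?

October 10, 2033

The 10th occurrence is 9 intervals after the first: 9 × 15 = 135 days after May 28, 2033.
May has 31 days — 3 days to the end of May leaves 132.
June has 30 days (102 left).
July has 31 days (71 left).
August has 31 days (40 left).
September has 30 days (10 left).
10 days into October → October 10, 2033.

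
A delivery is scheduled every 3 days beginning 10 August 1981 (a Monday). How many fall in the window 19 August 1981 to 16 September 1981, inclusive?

Occurrences land 3·i days after 10 August 1981 for i = 0, 1, 2, …
19 August 1981 is 9 days after the start; 9 ÷ 3 = 3 remainder 0. First occurrence in the window: #4 on 19 August 1981 (3×3 = 9 days in).
16 September 1981 is 37 days after the start; 37 ÷ 3 = 12 remainder 1. Last occurrence in the window: #13 on 15 September 1981.
Occurrences #4 through #13: 10 in total.

10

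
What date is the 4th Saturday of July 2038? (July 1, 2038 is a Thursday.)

24 July 2038

July 2038 begins on a Thursday, so the first Saturday is July 3 (2 days later).
The 4th Saturday is 3 weeks later: 3 + 21 = 24.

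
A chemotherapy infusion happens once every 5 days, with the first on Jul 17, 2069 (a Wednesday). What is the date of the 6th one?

The 6th occurrence is 5 intervals after the first: 5 × 5 = 25 days after Jul 17, 2069.
Jul has 31 days — 14 days to the end of Jul leaves 11.
11 days into Aug → Aug 11, 2069.

Aug 11, 2069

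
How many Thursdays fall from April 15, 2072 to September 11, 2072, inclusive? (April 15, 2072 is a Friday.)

21

April 15, 2072 is a Friday; the first Thursday on or after it is April 21, 2072 (6 days later).
From April 21, 2072 to September 11, 2072: 9 + 31 + 30 + 31 + 31 + 11 = 143 days (rest of April, May, June, July, August, September).
143 ÷ 7 = 20 full weeks with remainder 3, so 20 more Thursdays after the first → 21.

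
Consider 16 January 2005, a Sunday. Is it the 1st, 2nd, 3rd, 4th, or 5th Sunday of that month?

3rd

Day 16 falls in week ⌈16/7⌉ of the month.
Days 1–7 hold the 1st Sunday, 8–14 the 2nd, 15–21 the 3rd, 22–28 the 4th, 29–31 the 5th.
16 is in the range for the 3rd.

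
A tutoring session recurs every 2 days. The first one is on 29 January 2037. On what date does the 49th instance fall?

5 May 2037

The 49th occurrence is 48 intervals after the first: 48 × 2 = 96 days after 29 January 2037.
January has 31 days — 2 days to the end of January leaves 94.
February has 28 days (66 left).
March has 31 days (35 left).
April has 30 days (5 left).
5 days into May → 5 May 2037.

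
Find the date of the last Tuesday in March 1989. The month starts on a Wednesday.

28 March 1989

March 1989 begins on a Wednesday, so the first Tuesday is March 7 (6 days later).
March 1989 has 31 days. Adding weeks: 7, 14, 21, 28 — the last one ≤ 31 is the 28th.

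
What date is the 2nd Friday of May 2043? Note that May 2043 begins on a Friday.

8 May 2043

May 2043 begins on a Friday, so the first Friday is May 1.
The 2nd Friday is 1 weeks later: 1 + 7 = 8.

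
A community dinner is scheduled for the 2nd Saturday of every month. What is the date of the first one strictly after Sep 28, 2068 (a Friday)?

Oct 13, 2068

Sep 2068 starts on a Saturday; its first Saturday is the 1st, so the 2nd Saturday is the 8th — Sep 8, 2068.
That is not after Sep 28, 2068, so look at Oct 2068.
Oct 2068 starts on a Monday; its first Saturday is the 6th, so the 2nd Saturday is the 13th — Oct 13, 2068.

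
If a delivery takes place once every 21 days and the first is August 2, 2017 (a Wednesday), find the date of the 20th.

The 20th occurrence is 19 intervals after the first: 19 × 21 = 399 days after August 2, 2017.
August has 31 days — 29 days to the end of August leaves 370.
September has 30 days (340 left).
October has 31 days (309 left).
November has 30 days (279 left).
December has 31 days (248 left).
January has 31 days (217 left).
February has 28 days (189 left).
March has 31 days (158 left).
April has 30 days (128 left).
May has 31 days (97 left).
June has 30 days (67 left).
July has 31 days (36 left).
August has 31 days (5 left).
5 days into September → September 5, 2018.

September 5, 2018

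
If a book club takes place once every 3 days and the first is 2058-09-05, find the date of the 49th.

2059-01-27

The 49th occurrence is 48 intervals after the first: 48 × 3 = 144 days after 2058-09-05.
September has 30 days — 25 days to the end of September leaves 119.
October has 31 days (88 left).
November has 30 days (58 left).
December has 31 days (27 left).
27 days into January → 2059-01-27.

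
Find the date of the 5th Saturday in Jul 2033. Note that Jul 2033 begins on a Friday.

Jul 30, 2033

Jul 2033 begins on a Friday, so the first Saturday is Jul 2 (1 day later).
The 5th Saturday is 4 weeks later: 2 + 28 = 30.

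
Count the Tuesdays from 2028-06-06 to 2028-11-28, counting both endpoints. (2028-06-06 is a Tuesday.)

2028-06-06 is a Tuesday; the first Tuesday on or after it is 2028-06-06.
From 2028-06-06 to 2028-11-28: 24 + 31 + 31 + 30 + 31 + 28 = 175 days (rest of June, July, August, September, October, November).
175 ÷ 7 = 25 full weeks with remainder 0, so 25 more Tuesdays after the first → 26.

26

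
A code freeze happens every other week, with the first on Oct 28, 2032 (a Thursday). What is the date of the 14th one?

Apr 28, 2033

The 14th occurrence is 13 intervals after the first: 13 × 14 = 182 days after Oct 28, 2032.
Oct has 31 days — 3 days to the end of Oct leaves 179.
Nov has 30 days (149 left).
Dec has 31 days (118 left).
Jan has 31 days (87 left).
Feb has 28 days (59 left).
Mar has 31 days (28 left).
28 days into Apr → Apr 28, 2033.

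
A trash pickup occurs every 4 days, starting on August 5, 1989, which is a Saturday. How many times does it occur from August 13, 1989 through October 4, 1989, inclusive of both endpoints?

Occurrences land 4·i days after August 5, 1989 for i = 0, 1, 2, …
August 13, 1989 is 8 days after the start; 8 ÷ 4 = 2 remainder 0. First occurrence in the window: #3 on August 13, 1989 (2×4 = 8 days in).
October 4, 1989 is 60 days after the start; 60 ÷ 4 = 15 remainder 0. Last occurrence in the window: #16 on October 4, 1989.
Occurrences #3 through #16: 14 in total.

14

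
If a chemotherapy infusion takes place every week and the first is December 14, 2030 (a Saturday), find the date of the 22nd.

May 10, 2031

The 22nd occurrence is 21 intervals after the first: 21 × 7 = 147 days after December 14, 2030.
December has 31 days — 17 days to the end of December leaves 130.
January has 31 days (99 left).
February has 28 days (71 left).
March has 31 days (40 left).
April has 30 days (10 left).
10 days into May → May 10, 2031.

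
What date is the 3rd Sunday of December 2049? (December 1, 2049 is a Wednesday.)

2049-12-19

December 2049 begins on a Wednesday, so the first Sunday is December 5 (4 days later).
The 3rd Sunday is 2 weeks later: 5 + 14 = 19.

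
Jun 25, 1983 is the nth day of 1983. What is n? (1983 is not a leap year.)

Days in months before Jun: 31 + 28 + 31 + 30 + 31 = 151.
Plus 25 days into Jun → day 176.

176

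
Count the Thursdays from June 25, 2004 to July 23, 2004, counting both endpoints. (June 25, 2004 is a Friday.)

June 25, 2004 is a Friday; the first Thursday on or after it is July 1, 2004 (6 days later).
From July 1, 2004 to July 23, 2004 is 23 − 1 = 22 days.
22 ÷ 7 = 3 full weeks with remainder 1, so 3 more Thursdays after the first → 4.

4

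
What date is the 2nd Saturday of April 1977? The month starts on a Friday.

1977-04-09

April 1977 begins on a Friday, so the first Saturday is April 2 (1 day later).
The 2nd Saturday is 1 weeks later: 2 + 7 = 9.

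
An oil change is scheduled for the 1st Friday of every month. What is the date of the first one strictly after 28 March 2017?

7 April 2017

March 2017 starts on a Wednesday, so its 1st Friday is 3 March 2017 (2 days in).
That is not after 28 March 2017, so look at April 2017.
April 2017 starts on a Saturday, so its 1st Friday is 7 April 2017 (6 days in).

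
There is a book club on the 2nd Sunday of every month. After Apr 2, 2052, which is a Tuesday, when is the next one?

Apr 14, 2052

Apr 2052 starts on a Monday; its first Sunday is the 7th, so the 2nd Sunday is the 14th — Apr 14, 2052.
Apr 14, 2052 is after Apr 2, 2052, so that is the next one.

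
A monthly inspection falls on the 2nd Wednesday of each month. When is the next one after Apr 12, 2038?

Apr 2038 starts on a Thursday; its first Wednesday is the 7th, so the 2nd Wednesday is the 14th — Apr 14, 2038.
Apr 14, 2038 is after Apr 12, 2038, so that is the next one.

Apr 14, 2038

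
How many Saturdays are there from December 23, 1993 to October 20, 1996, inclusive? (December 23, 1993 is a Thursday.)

December 23, 1993 is a Thursday; the first Saturday on or after it is December 25, 1993 (2 days later).
From December 25, 1993 to October 20, 1996: 6 + 365 + 365 + 294 = 1030 days (rest of 1993, 1994, 1995, to October 20, 1996 in 1996).
1030 ÷ 7 = 147 full weeks with remainder 1, so 147 more Saturdays after the first → 148.

148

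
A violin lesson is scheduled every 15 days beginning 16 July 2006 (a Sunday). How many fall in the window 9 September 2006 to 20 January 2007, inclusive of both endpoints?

Occurrences land 15·i days after 16 July 2006 for i = 0, 1, 2, …
9 September 2006 is 55 days after the start; 55 ÷ 15 = 3 remainder 10; since the remainder is 10, round up to i = 4. First occurrence in the window: #5 on 14 September 2006 (4×15 = 60 days in).
20 January 2007 is 188 days after the start; 188 ÷ 15 = 12 remainder 8. Last occurrence in the window: #13 on 12 January 2007.
Occurrences #5 through #13: 9 in total.

9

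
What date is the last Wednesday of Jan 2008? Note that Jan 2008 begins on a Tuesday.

Jan 30, 2008

Jan 2008 begins on a Tuesday, so the first Wednesday is Jan 2 (1 day later).
Jan 2008 has 31 days. Adding weeks: 2, 9, 16, 23, 30 — the last one ≤ 31 is the 30th.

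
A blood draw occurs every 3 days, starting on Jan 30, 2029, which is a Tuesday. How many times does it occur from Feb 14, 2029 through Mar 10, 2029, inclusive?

Occurrences land 3·i days after Jan 30, 2029 for i = 0, 1, 2, …
Feb 14, 2029 is 15 days after the start; 15 ÷ 3 = 5 remainder 0. First occurrence in the window: #6 on Feb 14, 2029 (5×3 = 15 days in).
Mar 10, 2029 is 39 days after the start; 39 ÷ 3 = 13 remainder 0. Last occurrence in the window: #14 on Mar 10, 2029.
Occurrences #6 through #14: 9 in total.

9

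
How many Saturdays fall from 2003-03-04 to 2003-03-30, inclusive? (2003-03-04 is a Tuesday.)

2003-03-04 is a Tuesday; the first Saturday on or after it is 2003-03-08 (4 days later).
From 2003-03-08 to 2003-03-30 is 30 − 8 = 22 days.
22 ÷ 7 = 3 full weeks with remainder 1, so 3 more Saturdays after the first → 4.

4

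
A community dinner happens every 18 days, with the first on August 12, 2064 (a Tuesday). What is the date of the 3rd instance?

September 17, 2064

The 3rd occurrence is 2 intervals after the first: 2 × 18 = 36 days after August 12, 2064.
August has 31 days — 19 days to the end of August leaves 17.
17 days into September → September 17, 2064.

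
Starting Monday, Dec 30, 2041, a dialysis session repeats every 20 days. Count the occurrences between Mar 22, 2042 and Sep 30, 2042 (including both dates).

9

Occurrences land 20·i days after Dec 30, 2041 for i = 0, 1, 2, …
Mar 22, 2042 is 82 days after the start; 82 ÷ 20 = 4 remainder 2; since the remainder is 2, round up to i = 5. First occurrence in the window: #6 on Apr 9, 2042 (5×20 = 100 days in).
Sep 30, 2042 is 274 days after the start; 274 ÷ 20 = 13 remainder 14. Last occurrence in the window: #14 on Sep 16, 2042.
Occurrences #6 through #14: 9 in total.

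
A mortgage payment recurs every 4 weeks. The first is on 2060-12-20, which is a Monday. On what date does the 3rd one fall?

The 3rd occurrence is 2 intervals after the first: 2 × 28 = 56 days after 2060-12-20.
December has 31 days — 11 days to the end of December leaves 45.
January has 31 days (14 left).
14 days into February → 2061-02-14.

2061-02-14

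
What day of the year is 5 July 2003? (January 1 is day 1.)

Days in months before July: 31 + 28 + 31 + 30 + 31 + 30 = 181.
Plus 5 days into July → day 186.

186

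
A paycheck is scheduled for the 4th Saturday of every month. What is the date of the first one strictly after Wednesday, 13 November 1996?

November 1996 starts on a Friday; its first Saturday is the 2nd, so the 4th Saturday is the 23rd — 23 November 1996.
23 November 1996 is after 13 November 1996, so that is the next one.

23 November 1996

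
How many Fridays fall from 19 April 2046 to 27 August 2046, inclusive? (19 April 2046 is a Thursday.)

19

19 April 2046 is a Thursday; the first Friday on or after it is 20 April 2046 (1 day later).
From 20 April 2046 to 27 August 2046: 10 + 31 + 30 + 31 + 27 = 129 days (rest of April, May, June, July, August).
129 ÷ 7 = 18 full weeks with remainder 3, so 18 more Fridays after the first → 19.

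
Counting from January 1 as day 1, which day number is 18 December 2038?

352

Days in months before December: 31 + 28 + 31 + 30 + 31 + 30 + 31 + 31 + 30 + 31 + 30 = 334.
Plus 18 days into December → day 352.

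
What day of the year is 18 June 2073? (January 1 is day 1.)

169

Days in months before June: 31 + 28 + 31 + 30 + 31 = 151.
Plus 18 days into June → day 169.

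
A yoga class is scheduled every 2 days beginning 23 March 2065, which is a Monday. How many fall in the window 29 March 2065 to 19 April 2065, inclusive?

Occurrences land 2·i days after 23 March 2065 for i = 0, 1, 2, …
29 March 2065 is 6 days after the start; 6 ÷ 2 = 3 remainder 0. First occurrence in the window: #4 on 29 March 2065 (3×2 = 6 days in).
19 April 2065 is 27 days after the start; 27 ÷ 2 = 13 remainder 1. Last occurrence in the window: #14 on 18 April 2065.
Occurrences #4 through #14: 11 in total.

11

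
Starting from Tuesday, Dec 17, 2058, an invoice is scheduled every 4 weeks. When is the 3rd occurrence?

Feb 11, 2059

The 3rd occurrence is 2 intervals after the first: 2 × 28 = 56 days after Dec 17, 2058.
Dec has 31 days — 14 days to the end of Dec leaves 42.
Jan has 31 days (11 left).
11 days into Feb → Feb 11, 2059.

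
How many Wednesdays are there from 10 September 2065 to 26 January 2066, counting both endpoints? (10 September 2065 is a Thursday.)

10 September 2065 is a Thursday; the first Wednesday on or after it is 16 September 2065 (6 days later).
From 16 September 2065 to 26 January 2066: 14 + 31 + 30 + 31 + 26 = 132 days (rest of September, October, November, December, January).
132 ÷ 7 = 18 full weeks with remainder 6, so 18 more Wednesdays after the first → 19.

19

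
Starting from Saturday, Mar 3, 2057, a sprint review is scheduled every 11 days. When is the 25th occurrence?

Nov 22, 2057

The 25th occurrence is 24 intervals after the first: 24 × 11 = 264 days after Mar 3, 2057.
Mar has 31 days — 28 days to the end of Mar leaves 236.
Apr has 30 days (206 left).
May has 31 days (175 left).
Jun has 30 days (145 left).
Jul has 31 days (114 left).
Aug has 31 days (83 left).
Sep has 30 days (53 left).
Oct has 31 days (22 left).
22 days into Nov → Nov 22, 2057.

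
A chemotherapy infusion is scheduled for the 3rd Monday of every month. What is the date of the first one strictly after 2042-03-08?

2042-03-17

March 2042 starts on a Saturday; its first Monday is the 3rd, so the 3rd Monday is the 17th — 2042-03-17.
2042-03-17 is after 2042-03-08, so that is the next one.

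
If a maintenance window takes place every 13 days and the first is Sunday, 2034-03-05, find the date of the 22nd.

The 22nd occurrence is 21 intervals after the first: 21 × 13 = 273 days after 2034-03-05.
March has 31 days — 26 days to the end of March leaves 247.
April has 30 days (217 left).
May has 31 days (186 left).
June has 30 days (156 left).
July has 31 days (125 left).
August has 31 days (94 left).
September has 30 days (64 left).
October has 31 days (33 left).
November has 30 days (3 left).
3 days into December → 2034-12-03.

2034-12-03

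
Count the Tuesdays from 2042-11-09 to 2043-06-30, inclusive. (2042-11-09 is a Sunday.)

34

2042-11-09 is a Sunday; the first Tuesday on or after it is 2042-11-11 (2 days later).
From 2042-11-11 to 2043-06-30: 19 + 31 + 31 + 28 + 31 + 30 + 31 + 30 = 231 days (rest of November, December, January, February, March, April, May, June).
231 ÷ 7 = 33 full weeks with remainder 0, so 33 more Tuesdays after the first → 34.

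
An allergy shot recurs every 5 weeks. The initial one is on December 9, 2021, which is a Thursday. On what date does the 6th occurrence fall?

June 2, 2022

The 6th occurrence is 5 intervals after the first: 5 × 35 = 175 days after December 9, 2021.
December has 31 days — 22 days to the end of December leaves 153.
January has 31 days (122 left).
February has 28 days (94 left).
March has 31 days (63 left).
April has 30 days (33 left).
May has 31 days (2 left).
2 days into June → June 2, 2022.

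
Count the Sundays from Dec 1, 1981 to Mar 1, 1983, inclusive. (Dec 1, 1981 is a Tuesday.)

65

Dec 1, 1981 is a Tuesday; the first Sunday on or after it is Dec 6, 1981 (5 days later).
From Dec 6, 1981 to Mar 1, 1983: 25 + 365 + 60 = 450 days (rest of 1981, 1982, to Mar 1, 1983 in 1983).
450 ÷ 7 = 64 full weeks with remainder 2, so 64 more Sundays after the first → 65.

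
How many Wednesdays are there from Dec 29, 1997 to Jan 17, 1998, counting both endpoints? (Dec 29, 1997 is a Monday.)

3

Dec 29, 1997 is a Monday; the first Wednesday on or after it is Dec 31, 1997 (2 days later).
From Dec 31, 1997 to Jan 17, 1998: 0 + 17 = 17 days (rest of Dec, Jan).
17 ÷ 7 = 2 full weeks with remainder 3, so 2 more Wednesdays after the first → 3.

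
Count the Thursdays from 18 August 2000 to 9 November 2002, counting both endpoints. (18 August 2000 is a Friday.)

18 August 2000 is a Friday; the first Thursday on or after it is 24 August 2000 (6 days later).
From 24 August 2000 to 9 November 2002: 129 + 365 + 313 = 807 days (rest of 2000, 2001, to 9 November 2002 in 2002).
807 ÷ 7 = 115 full weeks with remainder 2, so 115 more Thursdays after the first → 116.

116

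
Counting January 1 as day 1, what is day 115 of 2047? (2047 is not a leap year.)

Apr 25, 2047

Jan has 31 days (115 − 31 = 84 remain).
Feb has 28 days (84 − 28 = 56 remain).
Mar has 31 days (56 − 31 = 25 remain).
25 into Apr → Apr 25.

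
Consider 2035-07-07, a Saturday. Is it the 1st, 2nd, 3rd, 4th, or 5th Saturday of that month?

1st

Day 7 falls in week ⌈7/7⌉ of the month.
Days 1–7 hold the 1st Saturday, 8–14 the 2nd, 15–21 the 3rd, 22–28 the 4th, 29–31 the 5th.
7 is in the range for the 1st.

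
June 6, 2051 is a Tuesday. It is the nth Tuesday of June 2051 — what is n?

1st

Day 6 falls in week ⌈6/7⌉ of the month.
Days 1–7 hold the 1st Tuesday, 8–14 the 2nd, 15–21 the 3rd, 22–28 the 4th, 29–31 the 5th.
6 is in the range for the 1st.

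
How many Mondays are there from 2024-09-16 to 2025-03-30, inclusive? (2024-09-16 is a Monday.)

28

2024-09-16 is a Monday; the first Monday on or after it is 2024-09-16.
From 2024-09-16 to 2025-03-30: 14 + 31 + 30 + 31 + 31 + 28 + 30 = 195 days (rest of September, October, November, December, January, February, March).
195 ÷ 7 = 27 full weeks with remainder 6, so 27 more Mondays after the first → 28.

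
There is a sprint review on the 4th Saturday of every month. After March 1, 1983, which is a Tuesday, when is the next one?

March 26, 1983

March 1983 starts on a Tuesday; its first Saturday is the 5th, so the 4th Saturday is the 26th — March 26, 1983.
March 26, 1983 is after March 1, 1983, so that is the next one.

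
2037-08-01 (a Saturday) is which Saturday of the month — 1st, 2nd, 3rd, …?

Day 1 falls in week ⌈1/7⌉ of the month.
Days 1–7 hold the 1st Saturday, 8–14 the 2nd, 15–21 the 3rd, 22–28 the 4th, 29–31 the 5th.
1 is in the range for the 1st.

1st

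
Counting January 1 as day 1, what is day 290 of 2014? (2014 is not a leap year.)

Oct 17, 2014

Jan has 31 days (290 − 31 = 259 remain).
Feb has 28 days (259 − 28 = 231 remain).
Mar has 31 days (231 − 31 = 200 remain).
Apr has 30 days (200 − 30 = 170 remain).
May has 31 days (170 − 31 = 139 remain).
Jun has 30 days (139 − 30 = 109 remain).
Jul has 31 days (109 − 31 = 78 remain).
Aug has 31 days (78 − 31 = 47 remain).
Sep has 30 days (47 − 30 = 17 remain).
17 into Oct → Oct 17.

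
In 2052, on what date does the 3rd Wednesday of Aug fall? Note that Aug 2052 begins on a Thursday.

Aug 2052 begins on a Thursday, so the first Wednesday is Aug 7 (6 days later).
The 3rd Wednesday is 2 weeks later: 7 + 14 = 21.

Aug 21, 2052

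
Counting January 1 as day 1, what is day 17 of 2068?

Jan 17, 2068

17 into Jan → Jan 17.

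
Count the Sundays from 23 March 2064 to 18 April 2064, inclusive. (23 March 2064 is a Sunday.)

23 March 2064 is a Sunday; the first Sunday on or after it is 23 March 2064.
From 23 March 2064 to 18 April 2064: 8 + 18 = 26 days (rest of March, April).
26 ÷ 7 = 3 full weeks with remainder 5, so 3 more Sundays after the first → 4.

4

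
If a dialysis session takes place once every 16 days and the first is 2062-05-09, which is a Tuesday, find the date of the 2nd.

2062-05-25

The 2nd occurrence is 1 interval after the first: 1 × 16 = 16 days after 2062-05-09.
16 days later is 2062-05-25.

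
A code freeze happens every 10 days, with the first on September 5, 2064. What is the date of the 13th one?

January 3, 2065

The 13th occurrence is 12 intervals after the first: 12 × 10 = 120 days after September 5, 2064.
September has 30 days — 25 days to the end of September leaves 95.
October has 31 days (64 left).
November has 30 days (34 left).
December has 31 days (3 left).
3 days into January → January 3, 2065.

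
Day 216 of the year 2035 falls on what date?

4 August 2035

January has 31 days (216 − 31 = 185 remain).
February has 28 days (185 − 28 = 157 remain).
March has 31 days (157 − 31 = 126 remain).
April has 30 days (126 − 30 = 96 remain).
May has 31 days (96 − 31 = 65 remain).
June has 30 days (65 − 30 = 35 remain).
July has 31 days (35 − 31 = 4 remain).
4 into August → August 4.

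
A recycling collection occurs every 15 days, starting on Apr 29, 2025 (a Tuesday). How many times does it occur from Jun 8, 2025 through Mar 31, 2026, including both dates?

Occurrences land 15·i days after Apr 29, 2025 for i = 0, 1, 2, …
Jun 8, 2025 is 40 days after the start; 40 ÷ 15 = 2 remainder 10; since the remainder is 10, round up to i = 3. First occurrence in the window: #4 on Jun 13, 2025 (3×15 = 45 days in).
Mar 31, 2026 is 336 days after the start; 336 ÷ 15 = 22 remainder 6. Last occurrence in the window: #23 on Mar 25, 2026.
Occurrences #4 through #23: 20 in total.

20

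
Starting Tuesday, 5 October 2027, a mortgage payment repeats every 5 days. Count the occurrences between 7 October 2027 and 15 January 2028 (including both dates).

20

Occurrences land 5·i days after 5 October 2027 for i = 0, 1, 2, …
7 October 2027 is 2 days after the start; 2 ÷ 5 = 0 remainder 2; since the remainder is 2, round up to i = 1. First occurrence in the window: #2 on 10 October 2027 (1×5 = 5 days in).
15 January 2028 is 102 days after the start; 102 ÷ 5 = 20 remainder 2. Last occurrence in the window: #21 on 13 January 2028.
Occurrences #2 through #21: 20 in total.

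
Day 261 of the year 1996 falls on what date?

Jan has 31 days (261 − 31 = 230 remain).
Feb has 29 days (230 − 29 = 201 remain).
Mar has 31 days (201 − 31 = 170 remain).
Apr has 30 days (170 − 30 = 140 remain).
May has 31 days (140 − 31 = 109 remain).
Jun has 30 days (109 − 30 = 79 remain).
Jul has 31 days (79 − 31 = 48 remain).
Aug has 31 days (48 − 31 = 17 remain).
17 into Sep → Sep 17.

Sep 17, 1996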